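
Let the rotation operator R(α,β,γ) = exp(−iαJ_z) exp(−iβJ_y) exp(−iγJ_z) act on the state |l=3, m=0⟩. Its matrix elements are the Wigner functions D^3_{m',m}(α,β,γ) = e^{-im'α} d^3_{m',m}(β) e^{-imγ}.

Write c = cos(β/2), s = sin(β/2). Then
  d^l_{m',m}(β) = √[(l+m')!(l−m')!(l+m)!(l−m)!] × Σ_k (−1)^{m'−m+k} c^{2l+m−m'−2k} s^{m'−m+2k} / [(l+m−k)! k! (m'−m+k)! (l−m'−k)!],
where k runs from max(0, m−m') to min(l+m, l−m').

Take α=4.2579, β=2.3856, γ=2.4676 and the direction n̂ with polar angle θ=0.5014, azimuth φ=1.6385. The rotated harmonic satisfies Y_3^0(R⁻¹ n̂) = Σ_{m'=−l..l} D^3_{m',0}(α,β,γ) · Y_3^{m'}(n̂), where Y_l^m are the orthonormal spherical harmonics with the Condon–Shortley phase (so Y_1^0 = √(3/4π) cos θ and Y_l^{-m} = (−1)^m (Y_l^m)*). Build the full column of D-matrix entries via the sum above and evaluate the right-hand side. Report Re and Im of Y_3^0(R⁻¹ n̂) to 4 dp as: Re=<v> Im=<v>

Re=-0.4369 Im=0.0000

Need the full column D^3_{m',0} for m'=−3..3 at α=4.2579, β=2.3856, γ=2.4676.
cos(β/2)=0.369059, sin(β/2)=0.929406
d^3_{-3,0}: single k=3 term ⇒ +0.180476;  D = +0.176611+0.037150i
d^3_{-2,0}: k∈[2..3] ⇒ +0.087772 -0.556640 = -0.468868;  D = +0.288144-0.369879i
d^3_{-1,0}: k∈[1..3] ⇒ +0.022043 -0.419388 +0.886571 = +0.489227;  D = -0.214772-0.439563i
d^3_{0,0}: k∈[0..3] ⇒ +0.002527 -0.144224 +0.914652 -0.644515 = +0.128441;  D = +0.128441+0.000000i
d^3_{1,0}: k∈[0..2] ⇒ -0.022043 +0.419388 -0.886571 = -0.489227;  D = +0.214772-0.439563i
d^3_{2,0}: k∈[0..1] ⇒ +0.087772 -0.556640 = -0.468868;  D = +0.288144+0.369879i
d^3_{3,0}: single k=0 term ⇒ -0.180476;  D = -0.176611+0.037150i
Y_3^{m'}(θ=0.5014,φ=1.6385) and Σ D·Y over m':
  (+0.1766+0.0372i)·(+0.0093+0.0454i)  (+0.2881-0.3699i)·(-0.2051+0.0279i)  (-0.2148-0.4396i)·(-0.0299-0.4409i)  (+0.1284+0.0000i)·(+0.2765+0.0000i)  (+0.2148-0.4396i)·(+0.0299-0.4409i)  (+0.2881+0.3699i)·(-0.2051-0.0279i)  (-0.1766+0.0372i)·(-0.0093+0.0454i)
Y_3^0(R⁻¹ n̂) = -0.436876-0.000000i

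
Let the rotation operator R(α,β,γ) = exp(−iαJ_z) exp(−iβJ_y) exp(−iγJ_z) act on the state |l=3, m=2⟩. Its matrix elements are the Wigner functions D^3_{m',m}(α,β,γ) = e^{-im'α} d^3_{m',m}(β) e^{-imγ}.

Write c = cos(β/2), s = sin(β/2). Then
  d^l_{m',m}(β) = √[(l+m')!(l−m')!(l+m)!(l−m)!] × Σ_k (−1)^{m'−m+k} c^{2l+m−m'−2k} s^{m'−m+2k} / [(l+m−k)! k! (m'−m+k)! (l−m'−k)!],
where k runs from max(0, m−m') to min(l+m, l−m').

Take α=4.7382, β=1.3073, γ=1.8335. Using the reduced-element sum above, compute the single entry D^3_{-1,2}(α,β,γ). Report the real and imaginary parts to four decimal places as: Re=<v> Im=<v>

Re=0.2409 Im=0.4413

D^3_{-1,2}(4.7382,1.3073,1.8335) = e^{-i·-1·4.7382}·d^3_{-1,2}(1.3073)·e^{-i·2·1.8335}. Compute d first:
With c≡cos(β/2)=0.793870 and s≡sin(β/2)=0.608088, N=[2·24·120·1]^{1/2}=75.894664
The bounds max(0,m−m')=3 and min(l+m,l−m')=4 give 2 terms
  k=3: (−1)^0·75.8947/(12)·0.7939^3·0.6081^3 = +0.711503
  k=4: (−1)^1·75.8947/(24)·0.7939^1·0.6081^5 = -0.208728
d^3_{-1,2}(1.3073) = +0.711503 -0.208728 = +0.502775
Phases: e^{-i·(-1)·4.7382}=+0.025808-0.999667i, e^{-i·(2)·1.8335}=-0.865120+0.501565i ⇒ D=+0.240865+0.441324i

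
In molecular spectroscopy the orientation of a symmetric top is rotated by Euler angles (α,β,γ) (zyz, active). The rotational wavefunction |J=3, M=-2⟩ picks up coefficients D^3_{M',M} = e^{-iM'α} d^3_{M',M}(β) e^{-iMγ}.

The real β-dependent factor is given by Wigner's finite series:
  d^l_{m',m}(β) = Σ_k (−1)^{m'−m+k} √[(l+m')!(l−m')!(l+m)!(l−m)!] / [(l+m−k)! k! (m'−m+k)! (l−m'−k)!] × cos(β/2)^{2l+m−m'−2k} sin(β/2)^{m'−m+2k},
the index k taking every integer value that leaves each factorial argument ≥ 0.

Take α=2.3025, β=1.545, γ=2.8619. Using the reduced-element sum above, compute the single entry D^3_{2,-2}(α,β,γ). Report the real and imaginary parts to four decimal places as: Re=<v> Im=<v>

Split into d^3_{2,-2}(β=1.545) × two z-phases.
Half-angle: c=0.716168, s=0.697928. N=√(120·1·1·120)=120.000000
k: max(0,(-2)−(2))=0 … min(3+(-2),3−(2))=1
  k=0: (−1)^4·120.0000/(24)·0.7162^2·0.6979^4 = +0.608474
  k=1: (−1)^5·120.0000/(120)·0.7162^0·0.6979^6 = -0.115575
d^3_{2,-2}(1.545) = +0.608474 -0.115575 = +0.492899
D = (-0.107183+0.994239i)·(+0.492899)·(+0.847581-0.530665i) = +0.215280+0.443401i

Re=0.2153 Im=0.4434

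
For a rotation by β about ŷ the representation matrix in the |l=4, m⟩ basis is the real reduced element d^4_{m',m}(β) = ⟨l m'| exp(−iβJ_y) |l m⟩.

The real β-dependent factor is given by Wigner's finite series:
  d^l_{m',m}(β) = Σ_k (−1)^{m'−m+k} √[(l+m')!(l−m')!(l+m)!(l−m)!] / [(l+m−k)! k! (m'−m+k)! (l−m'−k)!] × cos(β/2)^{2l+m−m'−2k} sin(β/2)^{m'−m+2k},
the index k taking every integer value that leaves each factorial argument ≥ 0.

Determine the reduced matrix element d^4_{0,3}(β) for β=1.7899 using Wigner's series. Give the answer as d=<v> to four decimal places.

d^4_{0,3}(β=1.7899) via Wigner's sum:
Half-angle: c=0.625558, s=0.780178. N=√(24·24·5040·1)=1703.830978
k∈{3,4} keeps every argument non-negative
  k=3: (−1)^0·1703.8310/(144)·0.6256^5·0.7802^3 = +0.538248
  k=4: (−1)^1·1703.8310/(144)·0.6256^3·0.7802^5 = -0.837210
d^4_{0,3}(1.7899) = +0.538248 -0.837210 = -0.298962

d=-0.2990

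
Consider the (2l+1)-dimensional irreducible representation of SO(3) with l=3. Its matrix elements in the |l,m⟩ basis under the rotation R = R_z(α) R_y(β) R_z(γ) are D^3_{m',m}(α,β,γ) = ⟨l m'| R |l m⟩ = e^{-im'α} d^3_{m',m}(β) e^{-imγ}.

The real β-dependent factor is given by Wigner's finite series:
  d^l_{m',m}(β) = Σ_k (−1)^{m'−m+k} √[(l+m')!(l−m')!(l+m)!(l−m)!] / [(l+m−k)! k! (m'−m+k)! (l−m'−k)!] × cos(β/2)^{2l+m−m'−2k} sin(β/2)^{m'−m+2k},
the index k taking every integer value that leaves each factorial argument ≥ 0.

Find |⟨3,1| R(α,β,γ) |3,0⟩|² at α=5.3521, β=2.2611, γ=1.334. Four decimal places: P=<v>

D^3_{1,0}(5.3521,2.2611,1.334) = e^{-i·1·5.3521}·d^3_{1,0}(2.2611)·e^{-i·0·1.334}. Compute d first:
With c≡cos(β/2)=0.426162 and s≡sin(β/2)=0.904647, N=[24·2·6·6]^{1/2}=41.569219
k: max(0,(0)−(1))=0 … min(3+(0),3−(1))=2
  k=0: (−1)^1·41.5692/(12)·0.4262^5·0.9046^1 = -0.044050
  k=1: (−1)^2·41.5692/(4)·0.4262^3·0.9046^3 = +0.595489
  k=2: (−1)^3·41.5692/(12)·0.4262^1·0.9046^5 = -0.894460
d^3_{1,0}(2.2611) = -0.044050 +0.595489 -0.894460 = -0.343020
|D^3_{1,0}|² = |d^3_{1,0}(β)|² = (-0.343020)² = 0.117663 (the z-rotation phases have unit modulus)

P=0.1177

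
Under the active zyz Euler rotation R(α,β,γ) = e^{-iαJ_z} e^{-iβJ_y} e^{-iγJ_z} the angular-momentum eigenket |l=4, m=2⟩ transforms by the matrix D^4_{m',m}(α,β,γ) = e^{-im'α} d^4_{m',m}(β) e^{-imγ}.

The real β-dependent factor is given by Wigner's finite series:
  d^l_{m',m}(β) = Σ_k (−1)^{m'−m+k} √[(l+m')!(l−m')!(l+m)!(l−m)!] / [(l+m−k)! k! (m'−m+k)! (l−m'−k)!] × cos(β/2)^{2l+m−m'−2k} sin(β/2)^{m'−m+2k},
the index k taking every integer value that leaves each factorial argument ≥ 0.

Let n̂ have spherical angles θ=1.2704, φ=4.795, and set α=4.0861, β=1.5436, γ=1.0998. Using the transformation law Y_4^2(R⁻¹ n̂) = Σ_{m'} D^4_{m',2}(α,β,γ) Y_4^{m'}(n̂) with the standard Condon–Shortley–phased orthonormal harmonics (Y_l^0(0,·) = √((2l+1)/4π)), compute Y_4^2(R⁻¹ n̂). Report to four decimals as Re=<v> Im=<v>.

Re=-0.0878 Im=0.4182

Need the full column D^4_{m',2} for m'=−4..4 at α=4.0861, β=1.5436, γ=1.0998.
cos(β/2)=0.716656, sin(β/2)=0.697426
d^4_{-4,2}: single k=6 term ⇒ +0.312746;  D = -0.002387+0.312736i
d^4_{-3,2}: k∈[5..6] ⇒ +0.681726 -0.215211 = +0.466516;  D = -0.375877-0.276322i
d^4_{-2,2}: k∈[4..6] ⇒ +0.936114 -0.709240 +0.055974 = +0.282848;  D = +0.269315-0.086443i
d^4_{-1,2}: k∈[3..5] ⇒ +0.906912 -1.288342 +0.244026 = -0.137404;  D = +0.042662-0.130613i
d^4_{0,2}: k∈[2..4] ⇒ +0.625150 -1.578801 +0.560704 = -0.392948;  D = +0.231123+0.317789i
d^4_{1,2}: k∈[1..3] ⇒ +0.287284 -1.360368 +0.858895 = -0.214189;  D = -0.214189+0.000539i
d^4_{2,2}: k∈[0..2] ⇒ +0.069581 -0.790759 +0.936114 = +0.214936;  D = -0.125545+0.174459i
d^4_{3,2}: k∈[0..1] ⇒ -0.253361 +0.719839 = +0.466478;  D = -0.147063-0.442690i
d^4_{4,2}: single k=0 term ⇒ +0.348692;  D = +0.332540+0.104895i
Y_4^{m'}(θ=1.2704,φ=4.795) and Σ D·Y over m':
  (-0.0024+0.3127i)·(+0.3485-0.1195i)  (-0.3759-0.2763i)·(-0.0792-0.3129i)  (+0.2693-0.0864i)·(+0.1165-0.0194i)  (+0.0427-0.1306i)·(-0.0263-0.3181i)  (+0.2311+0.3178i)·(+0.0679+0.0000i)  (-0.2142+0.0005i)·(+0.0263-0.3181i)  (-0.1255+0.1745i)·(+0.1165+0.0194i)  (-0.1471-0.4427i)·(+0.0792-0.3129i)  (+0.3325+0.1049i)·(+0.3485+0.1195i)
Y_4^2(R⁻¹ n̂) = -0.087757+0.418233i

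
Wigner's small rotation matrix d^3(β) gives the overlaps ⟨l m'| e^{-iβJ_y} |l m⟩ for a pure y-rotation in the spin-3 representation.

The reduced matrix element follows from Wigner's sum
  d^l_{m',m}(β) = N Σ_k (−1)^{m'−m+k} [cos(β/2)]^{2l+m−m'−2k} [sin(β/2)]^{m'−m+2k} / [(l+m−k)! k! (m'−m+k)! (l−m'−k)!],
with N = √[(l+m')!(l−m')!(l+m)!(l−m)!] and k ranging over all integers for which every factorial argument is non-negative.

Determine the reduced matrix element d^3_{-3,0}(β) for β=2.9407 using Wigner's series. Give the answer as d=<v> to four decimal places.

d=0.0044

d^3_{-3,0}(β=2.9407) via Wigner's sum:
c=cos(2.9407/2)=0.100278, s=sin(2.9407/2)=0.994960; N=√[1·720·6·6]=160.996894
k: max(0,(0)−(-3))=3 … min(3+(0),3−(-3))=3
  k=3: (−1)^0·160.9969/(36)·0.1003^3·0.9950^3 = +0.004442
d^3_{-3,0}(2.9407) = +0.004442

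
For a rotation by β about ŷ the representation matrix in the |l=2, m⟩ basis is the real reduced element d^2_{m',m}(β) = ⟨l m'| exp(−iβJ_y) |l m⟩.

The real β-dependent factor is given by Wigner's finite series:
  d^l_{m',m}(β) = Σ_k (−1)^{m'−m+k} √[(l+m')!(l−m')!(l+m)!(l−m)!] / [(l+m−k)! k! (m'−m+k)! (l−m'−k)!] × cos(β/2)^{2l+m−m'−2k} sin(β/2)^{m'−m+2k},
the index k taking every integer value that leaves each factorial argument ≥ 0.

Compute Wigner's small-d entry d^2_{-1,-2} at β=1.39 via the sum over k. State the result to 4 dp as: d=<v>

d^2_{-1,-2}(β=1.39) via Wigner's sum:
Half-angle: c=0.768054, s=0.640385. N=√(1·6·1·24)=12.000000
k: max(0,(-2)−(-1))=0 … min(2+(-2),2−(-1))=0
  k=0: (−1)^1·12.0000/(6)·0.7681^3·0.6404^1 = -0.580291
d^2_{-1,-2}(1.39) = -0.580291

d=-0.5803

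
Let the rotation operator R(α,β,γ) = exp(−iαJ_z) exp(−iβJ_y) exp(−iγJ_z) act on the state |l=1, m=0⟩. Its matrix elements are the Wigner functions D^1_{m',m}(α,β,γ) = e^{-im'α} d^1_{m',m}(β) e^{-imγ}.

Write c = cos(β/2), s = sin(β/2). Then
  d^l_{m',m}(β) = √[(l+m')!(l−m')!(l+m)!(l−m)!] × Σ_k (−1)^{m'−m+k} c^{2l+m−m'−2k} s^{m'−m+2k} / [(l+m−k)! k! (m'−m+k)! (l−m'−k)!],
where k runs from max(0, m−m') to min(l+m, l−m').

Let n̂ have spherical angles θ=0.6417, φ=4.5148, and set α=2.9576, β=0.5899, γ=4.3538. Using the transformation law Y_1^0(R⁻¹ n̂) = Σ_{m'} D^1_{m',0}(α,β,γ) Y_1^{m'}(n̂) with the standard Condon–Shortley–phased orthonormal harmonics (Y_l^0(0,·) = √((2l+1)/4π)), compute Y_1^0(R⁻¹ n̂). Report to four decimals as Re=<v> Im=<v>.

Re=0.3275 Im=0.0000

Need the full column D^1_{m',0} for m'=−1..1 at α=2.9576, β=0.5899, γ=4.3538.
cos(β/2)=0.956817, sin(β/2)=0.290692
d^1_{-1,0}: single k=1 term ⇒ +0.393348;  D = -0.386709+0.071965i
d^1_{0,0}: k∈[0..1] ⇒ +0.915498 -0.084502 = +0.830996;  D = +0.830996+0.000000i
d^1_{1,0}: single k=0 term ⇒ -0.393348;  D = +0.386709+0.071965i
Y_1^{m'}(θ=0.6417,φ=4.5148) and Σ D·Y over m':
  (-0.3867+0.0720i)·(-0.0406+0.2028i)  (+0.8310+0.0000i)·(+0.3914+0.0000i)  (+0.3867+0.0720i)·(+0.0406+0.2028i)
Y_1^0(R⁻¹ n̂) = +0.327472+0.000000i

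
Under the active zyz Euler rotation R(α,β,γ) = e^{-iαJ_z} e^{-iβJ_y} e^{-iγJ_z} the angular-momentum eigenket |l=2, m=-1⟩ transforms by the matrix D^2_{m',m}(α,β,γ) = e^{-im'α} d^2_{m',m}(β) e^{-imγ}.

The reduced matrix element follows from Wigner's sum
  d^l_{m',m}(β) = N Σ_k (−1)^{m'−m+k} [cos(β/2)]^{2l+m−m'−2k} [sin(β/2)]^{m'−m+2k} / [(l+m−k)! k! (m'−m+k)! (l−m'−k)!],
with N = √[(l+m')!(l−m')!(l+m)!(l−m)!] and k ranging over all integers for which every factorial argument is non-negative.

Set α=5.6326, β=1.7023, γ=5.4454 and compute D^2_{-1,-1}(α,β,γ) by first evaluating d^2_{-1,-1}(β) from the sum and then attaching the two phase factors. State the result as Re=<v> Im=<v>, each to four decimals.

Re=-0.0451 Im=0.5465

D^2_{-1,-1}(5.6326,1.7023,5.4454) = e^{-i·-1·5.6326}·d^2_{-1,-1}(1.7023)·e^{-i·-1·5.4454}. Compute d first:
c=cos(1.7023/2)=0.659119, s=sin(1.7023/2)=0.752039; N=√[1·6·1·6]=6.000000
k: max(0,(-1)−(-1))=0 … min(2+(-1),2−(-1))=1
  k=0: (−1)^0·6.0000/(6)·0.6591^4·0.7520^0 = +0.188736
  k=1: (−1)^1·6.0000/(2)·0.6591^2·0.7520^2 = -0.737105
d^2_{-1,-1}(1.7023) = +0.188736 -0.737105 = -0.548369
Phases: e^{-i·(-1)·5.6326}=+0.795729-0.605652i, e^{-i·(-1)·5.4454}=+0.669110-0.743163i ⇒ D=-0.045149+0.546507i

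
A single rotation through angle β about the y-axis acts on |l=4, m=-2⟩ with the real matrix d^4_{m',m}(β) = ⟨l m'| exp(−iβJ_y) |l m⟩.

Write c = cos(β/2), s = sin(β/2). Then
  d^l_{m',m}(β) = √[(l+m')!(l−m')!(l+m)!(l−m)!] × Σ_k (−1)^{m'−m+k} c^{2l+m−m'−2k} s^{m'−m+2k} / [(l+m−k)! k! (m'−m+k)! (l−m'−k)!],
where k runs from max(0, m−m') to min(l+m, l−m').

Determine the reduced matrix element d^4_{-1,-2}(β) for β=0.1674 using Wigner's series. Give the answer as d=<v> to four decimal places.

d=-0.3340

d^4_{-1,-2}(β=0.1674) via Wigner's sum:
With c≡cos(β/2)=0.996499 and s≡sin(β/2)=0.083602, N=[6·120·2·720]^{1/2}=1018.233765
k∈{0,1,2} keeps every argument non-negative
  k=0: (−1)^1·1018.2338/(240)·0.9965^7·0.0836^1 = -0.346093
  k=1: (−1)^2·1018.2338/(48)·0.9965^5·0.0836^3 = +0.012180
  k=2: (−1)^3·1018.2338/(72)·0.9965^3·0.0836^5 = -0.000057
d^4_{-1,-2}(0.1674) = -0.346093 +0.012180 -0.000057 = -0.333970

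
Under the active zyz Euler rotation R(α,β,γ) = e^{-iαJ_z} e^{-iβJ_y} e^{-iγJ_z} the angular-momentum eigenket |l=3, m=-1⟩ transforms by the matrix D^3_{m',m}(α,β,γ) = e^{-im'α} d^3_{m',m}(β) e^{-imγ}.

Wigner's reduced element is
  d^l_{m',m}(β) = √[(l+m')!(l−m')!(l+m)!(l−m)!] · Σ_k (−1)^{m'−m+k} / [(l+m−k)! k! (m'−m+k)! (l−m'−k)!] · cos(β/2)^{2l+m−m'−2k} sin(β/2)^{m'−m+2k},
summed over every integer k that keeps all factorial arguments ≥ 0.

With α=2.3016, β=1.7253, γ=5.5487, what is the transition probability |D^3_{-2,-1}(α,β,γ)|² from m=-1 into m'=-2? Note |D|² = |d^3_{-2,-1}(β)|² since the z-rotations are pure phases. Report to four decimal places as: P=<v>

P=0.2333

First d^3_{-2,-1}(β=1.7253), then the phase factors e^{-i(-2)α} and e^{-i(-1)γ}:
With c≡cos(β/2)=0.650427 and s≡sin(β/2)=0.759569, N=[1·120·2·24]^{1/2}=75.894664
The bounds max(0,m−m')=1 and min(l+m,l−m')=2 give 2 terms
  k=1: (−1)^0·75.8947/(24)·0.6504^5·0.7596^1 = +0.279614
  k=2: (−1)^1·75.8947/(12)·0.6504^3·0.7596^3 = -0.762653
d^3_{-2,-1}(1.7253) = +0.279614 -0.762653 = -0.483038
|D^3_{-2,-1}|² = |d^3_{-2,-1}(β)|² = (-0.483038)² = 0.233326 (the z-rotation phases have unit modulus)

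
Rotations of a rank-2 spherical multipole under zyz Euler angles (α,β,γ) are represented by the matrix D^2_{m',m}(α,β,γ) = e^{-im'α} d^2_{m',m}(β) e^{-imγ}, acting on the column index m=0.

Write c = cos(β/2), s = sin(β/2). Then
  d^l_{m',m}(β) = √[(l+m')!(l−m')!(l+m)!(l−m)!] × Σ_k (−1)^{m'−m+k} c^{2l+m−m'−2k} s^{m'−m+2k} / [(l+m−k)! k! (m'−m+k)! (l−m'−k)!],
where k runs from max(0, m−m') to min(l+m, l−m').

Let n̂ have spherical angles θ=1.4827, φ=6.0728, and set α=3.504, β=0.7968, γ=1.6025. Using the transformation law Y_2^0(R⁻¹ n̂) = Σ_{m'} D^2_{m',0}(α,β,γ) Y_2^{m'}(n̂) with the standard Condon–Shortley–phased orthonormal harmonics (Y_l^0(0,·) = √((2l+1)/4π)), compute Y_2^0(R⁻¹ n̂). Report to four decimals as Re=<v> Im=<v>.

Need the full column D^2_{m',0} for m'=−2..2 at α=3.504, β=0.7968, γ=1.6025.
cos(β/2)=0.921683, sin(β/2)=0.387944
d^2_{-2,0}: single k=2 term ⇒ +0.313168;  D = +0.234444+0.207629i
d^2_{-1,0}: k∈[1..2] ⇒ +0.744028 -0.131815 = +0.612213;  D = -0.572448-0.217046i
d^2_{0,0}: k∈[0..2] ⇒ +0.721649 -0.511401 +0.022650 = +0.232899;  D = +0.232899+0.000000i
d^2_{1,0}: k∈[0..1] ⇒ -0.744028 +0.131815 = -0.612213;  D = +0.572448-0.217046i
d^2_{2,0}: single k=0 term ⇒ +0.313168;  D = +0.234444-0.207629i
Y_2^{m'}(θ=1.4827,φ=6.0728) and Σ D·Y over m':
  (+0.2344+0.2076i)·(+0.3499+0.1566i)  (-0.5724-0.2170i)·(+0.0662+0.0141i)  (+0.2329+0.0000i)·(-0.3081+0.0000i)  (+0.5724-0.2170i)·(-0.0662+0.0141i)  (+0.2344-0.2076i)·(+0.3499-0.1566i)
Y_2^0(R⁻¹ n̂) = -0.042389+0.000000i

Re=-0.0424 Im=0.0000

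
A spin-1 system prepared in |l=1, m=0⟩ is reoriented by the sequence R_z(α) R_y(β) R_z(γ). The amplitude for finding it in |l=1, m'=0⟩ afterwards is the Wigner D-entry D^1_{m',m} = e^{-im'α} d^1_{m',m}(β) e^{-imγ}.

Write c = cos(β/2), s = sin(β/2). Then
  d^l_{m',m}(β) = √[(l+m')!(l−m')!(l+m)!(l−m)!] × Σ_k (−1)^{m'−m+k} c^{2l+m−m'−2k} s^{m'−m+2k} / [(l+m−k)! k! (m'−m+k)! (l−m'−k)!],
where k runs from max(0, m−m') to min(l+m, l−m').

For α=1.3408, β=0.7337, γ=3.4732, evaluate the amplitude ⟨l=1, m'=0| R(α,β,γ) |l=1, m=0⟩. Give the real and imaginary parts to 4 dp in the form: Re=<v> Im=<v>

D^1_{0,0}(1.3408,0.7337,3.4732) = e^{-i·0·1.3408}·d^1_{0,0}(0.7337)·e^{-i·0·3.4732}. Compute d first:
With c≡cos(β/2)=0.933462 and s≡sin(β/2)=0.358677, N=[1·1·1·1]^{1/2}=1.000000
The bounds max(0,m−m')=0 and min(l+m,l−m')=1 give 2 terms
  k=0: (−1)^0·1.0000/(1)·0.9335^2·0.3587^0 = +0.871351
  k=1: (−1)^1·1.0000/(1)·0.9335^0·0.3587^2 = -0.128649
d^1_{0,0}(0.7337) = +0.871351 -0.128649 = +0.742702
Phases: e^{-i·(0)·1.3408}=+1.000000+0.000000i, e^{-i·(0)·3.4732}=+1.000000+0.000000i ⇒ D=+0.742702+0.000000i

Re=0.7427 Im=0.0000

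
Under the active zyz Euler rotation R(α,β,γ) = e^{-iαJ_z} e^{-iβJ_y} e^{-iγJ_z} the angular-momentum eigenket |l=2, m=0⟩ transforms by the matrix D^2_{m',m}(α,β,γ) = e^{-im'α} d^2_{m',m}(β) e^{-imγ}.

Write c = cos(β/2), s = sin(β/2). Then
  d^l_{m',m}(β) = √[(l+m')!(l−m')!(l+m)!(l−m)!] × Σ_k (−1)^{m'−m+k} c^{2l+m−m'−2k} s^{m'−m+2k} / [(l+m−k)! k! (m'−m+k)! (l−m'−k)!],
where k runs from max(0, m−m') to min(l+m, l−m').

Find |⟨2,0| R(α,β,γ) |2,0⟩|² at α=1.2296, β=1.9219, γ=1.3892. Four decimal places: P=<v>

P=0.1040

D^2_{0,0}(1.2296,1.9219,1.3892) = e^{-i·0·1.2296}·d^2_{0,0}(1.9219)·e^{-i·0·1.3892}. Compute d first:
With c≡cos(β/2)=0.572741 and s≡sin(β/2)=0.819736, N=[2·2·2·2]^{1/2}=4.000000
The bounds max(0,m−m')=0 and min(l+m,l−m')=2 give 3 terms
  k=0: (−1)^0·4.0000/(4)·0.5727^4·0.8197^0 = +0.107606
  k=1: (−1)^1·4.0000/(1)·0.5727^2·0.8197^2 = -0.881709
  k=2: (−1)^2·4.0000/(4)·0.5727^0·0.8197^4 = +0.451540
d^2_{0,0}(1.9219) = +0.107606 -0.881709 +0.451540 = -0.322564
|D^2_{0,0}|² = |d^2_{0,0}(β)|² = (-0.322564)² = 0.104047 (the z-rotation phases have unit modulus)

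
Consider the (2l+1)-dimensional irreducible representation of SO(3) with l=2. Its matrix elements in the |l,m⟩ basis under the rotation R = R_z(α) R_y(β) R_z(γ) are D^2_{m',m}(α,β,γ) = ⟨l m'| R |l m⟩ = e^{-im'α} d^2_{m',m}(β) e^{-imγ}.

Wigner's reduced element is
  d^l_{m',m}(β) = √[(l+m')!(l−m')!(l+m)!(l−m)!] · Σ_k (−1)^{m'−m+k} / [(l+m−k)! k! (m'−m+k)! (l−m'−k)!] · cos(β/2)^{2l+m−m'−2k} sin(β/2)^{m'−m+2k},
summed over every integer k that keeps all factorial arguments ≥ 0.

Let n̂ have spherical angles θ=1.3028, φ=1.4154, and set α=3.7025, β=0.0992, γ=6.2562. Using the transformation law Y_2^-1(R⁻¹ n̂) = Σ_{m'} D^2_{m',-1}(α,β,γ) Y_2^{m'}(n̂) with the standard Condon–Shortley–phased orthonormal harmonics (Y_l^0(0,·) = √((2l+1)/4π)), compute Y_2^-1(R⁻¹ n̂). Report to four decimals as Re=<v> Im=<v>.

Re=-0.0987 Im=0.1155

Need the full column D^2_{m',-1} for m'=−2..2 at α=3.7025, β=0.0992, γ=6.2562.
cos(β/2)=0.998770, sin(β/2)=0.049580
d^2_{-2,-1}: single k=1 term ⇒ +0.098794;  D = +0.045267+0.087813i
d^2_{-1,-1}: k∈[0..1] ⇒ +0.995090 -0.007356 = +0.987733;  D = -0.850258-0.502671i
d^2_{0,-1}: k∈[0..1] ⇒ -0.120997 +0.000298 = -0.120699;  D = -0.120655+0.003257i
d^2_{1,-1}: k∈[0..1] ⇒ +0.007356 -0.000006 = +0.007350;  D = -0.006116+0.004077i
d^2_{2,-1}: single k=0 term ⇒ -0.000243;  D = -0.000100+0.000222i
Y_2^{m'}(θ=1.3028,φ=1.4154) and Σ D·Y over m':
  (+0.0453+0.0878i)·(-0.3420-0.1098i)  (-0.8503-0.5027i)·(+0.0305-0.1949i)  (-0.1207+0.0033i)·(-0.2490+0.0000i)  (-0.0061+0.0041i)·(-0.0305-0.1949i)  (-0.0001+0.0002i)·(-0.3420+0.1098i)
Y_2^-1(R⁻¹ n̂) = -0.098721+0.115527i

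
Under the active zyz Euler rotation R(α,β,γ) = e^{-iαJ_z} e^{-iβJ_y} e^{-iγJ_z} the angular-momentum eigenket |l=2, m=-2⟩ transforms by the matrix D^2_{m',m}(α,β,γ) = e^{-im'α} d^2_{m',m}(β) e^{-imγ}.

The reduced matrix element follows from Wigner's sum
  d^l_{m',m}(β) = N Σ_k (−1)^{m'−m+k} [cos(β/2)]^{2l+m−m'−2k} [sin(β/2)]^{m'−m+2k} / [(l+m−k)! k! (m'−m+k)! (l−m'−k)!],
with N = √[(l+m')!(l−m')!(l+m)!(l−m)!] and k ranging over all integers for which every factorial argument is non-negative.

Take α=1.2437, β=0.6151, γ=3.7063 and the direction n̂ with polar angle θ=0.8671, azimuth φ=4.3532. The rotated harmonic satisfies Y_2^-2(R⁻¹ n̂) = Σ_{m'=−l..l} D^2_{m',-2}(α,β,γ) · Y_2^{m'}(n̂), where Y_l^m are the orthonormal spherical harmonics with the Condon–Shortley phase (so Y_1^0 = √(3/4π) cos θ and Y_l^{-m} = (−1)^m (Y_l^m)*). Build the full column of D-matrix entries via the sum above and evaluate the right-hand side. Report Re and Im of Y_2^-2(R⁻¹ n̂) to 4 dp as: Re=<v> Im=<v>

Re=0.1465 Im=0.3541

Need the full column D^2_{m',-2} for m'=−2..2 at α=1.2437, β=0.6151, γ=3.7063.
cos(β/2)=0.953078, sin(β/2)=0.302725
d^2_{-2,-2}: single k=0 term ⇒ +0.825114;  D = -0.733684-0.377519i
d^2_{-1,-2}: single k=0 term ⇒ -0.524159;  D = +0.376854-0.364312i
d^2_{0,-2}: single k=0 term ⇒ +0.203905;  D = +0.087106+0.184363i
d^2_{1,-2}: single k=0 term ⇒ -0.052881;  D = -0.052536+0.006030i
d^2_{2,-2}: single k=0 term ⇒ +0.008398;  D = +0.001774-0.008209i
Y_2^{m'}(θ=0.8671,φ=4.3532) and Σ D·Y over m':
  (-0.7337-0.3775i)·(-0.1691-0.1478i)  (+0.3769-0.3643i)·(-0.1340+0.3568i)  (+0.0871+0.1844i)·(+0.0807+0.0000i)  (-0.0525+0.0060i)·(+0.1340+0.3568i)  (+0.0018-0.0082i)·(-0.1691+0.1478i)
Y_2^-2(R⁻¹ n̂) = +0.146500+0.354128i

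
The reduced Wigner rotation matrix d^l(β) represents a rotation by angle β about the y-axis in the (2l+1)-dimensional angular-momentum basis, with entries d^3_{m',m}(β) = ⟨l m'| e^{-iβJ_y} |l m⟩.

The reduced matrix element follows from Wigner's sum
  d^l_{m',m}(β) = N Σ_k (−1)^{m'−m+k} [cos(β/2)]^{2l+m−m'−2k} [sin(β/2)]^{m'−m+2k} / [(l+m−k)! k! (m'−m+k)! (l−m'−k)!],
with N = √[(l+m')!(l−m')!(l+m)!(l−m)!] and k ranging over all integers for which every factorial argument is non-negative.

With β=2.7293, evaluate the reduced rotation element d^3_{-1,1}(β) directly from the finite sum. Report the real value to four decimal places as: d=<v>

d=0.5819

d^3_{-1,1}(β=2.7293) via Wigner's sum:
With c≡cos(β/2)=0.204689 and s≡sin(β/2)=0.978827, N=[2·24·24·2]^{1/2}=48.000000
k: max(0,(1)−(-1))=2 … min(3+(1),3−(-1))=4
  k=2: (−1)^0·48.0000/(8)·0.2047^4·0.9788^2 = +0.010091
  k=3: (−1)^1·48.0000/(6)·0.2047^2·0.9788^4 = -0.307684
  k=4: (−1)^2·48.0000/(48)·0.2047^0·0.9788^6 = +0.879500
d^3_{-1,1}(2.7293) = +0.010091 -0.307684 +0.879500 = +0.581907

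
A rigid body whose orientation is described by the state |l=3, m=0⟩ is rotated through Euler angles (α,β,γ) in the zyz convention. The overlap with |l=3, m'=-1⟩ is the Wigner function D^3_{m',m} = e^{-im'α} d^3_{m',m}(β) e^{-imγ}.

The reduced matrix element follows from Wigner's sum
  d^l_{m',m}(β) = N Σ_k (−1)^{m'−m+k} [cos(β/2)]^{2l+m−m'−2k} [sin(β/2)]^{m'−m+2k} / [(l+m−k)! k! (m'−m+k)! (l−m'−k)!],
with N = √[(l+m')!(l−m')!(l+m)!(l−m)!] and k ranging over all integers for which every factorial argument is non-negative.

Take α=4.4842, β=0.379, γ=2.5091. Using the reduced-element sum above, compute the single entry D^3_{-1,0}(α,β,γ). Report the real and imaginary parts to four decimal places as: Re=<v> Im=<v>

Re=-0.1202 Im=-0.5174

D^3_{-1,0}(4.4842,0.379,2.5091) = e^{-i·-1·4.4842}·d^3_{-1,0}(0.379)·e^{-i·0·2.5091}. Compute d first:
With c≡cos(β/2)=0.982099 and s≡sin(β/2)=0.188368, N=[2·24·6·6]^{1/2}=41.569219
k: max(0,(0)−(-1))=1 … min(3+(0),3−(-1))=3
  k=1: (−1)^0·41.5692/(12)·0.9821^5·0.1884^1 = +0.596174
  k=2: (−1)^1·41.5692/(4)·0.9821^3·0.1884^3 = -0.065796
  k=3: (−1)^2·41.5692/(12)·0.9821^1·0.1884^5 = +0.000807
d^3_{-1,0}(0.379) = +0.596174 -0.065796 +0.000807 = +0.531185
D = (-0.226214-0.974078i)·(+0.531185)·(+1.000000+0.000000i) = -0.120161-0.517415i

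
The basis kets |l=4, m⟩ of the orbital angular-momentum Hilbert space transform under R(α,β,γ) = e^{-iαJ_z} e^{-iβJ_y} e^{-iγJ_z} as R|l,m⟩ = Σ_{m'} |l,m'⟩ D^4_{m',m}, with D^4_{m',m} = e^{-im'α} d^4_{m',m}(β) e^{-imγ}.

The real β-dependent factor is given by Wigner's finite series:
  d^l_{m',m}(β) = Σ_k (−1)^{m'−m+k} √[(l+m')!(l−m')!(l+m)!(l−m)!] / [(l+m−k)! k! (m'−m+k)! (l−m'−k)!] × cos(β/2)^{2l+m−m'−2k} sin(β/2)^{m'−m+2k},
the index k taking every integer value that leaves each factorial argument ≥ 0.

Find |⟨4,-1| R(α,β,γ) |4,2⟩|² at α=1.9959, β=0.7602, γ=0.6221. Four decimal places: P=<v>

P=0.1468

D^4_{-1,2}(1.9959,0.7602,0.6221) = e^{-i·-1·1.9959}·d^4_{-1,2}(0.7602)·e^{-i·2·0.6221}. Compute d first:
With c≡cos(β/2)=0.928628 and s≡sin(β/2)=0.371013, N=[6·120·720·2]^{1/2}=1018.233765
k: max(0,(2)−(-1))=3 … min(4+(2),4−(-1))=5
  k=3: (−1)^0·1018.2338/(72)·0.9286^5·0.3710^3 = +0.498760
  k=4: (−1)^1·1018.2338/(48)·0.9286^3·0.3710^5 = -0.119420
  k=5: (−1)^2·1018.2338/(240)·0.9286^1·0.3710^7 = +0.003812
d^4_{-1,2}(0.7602) = +0.498760 -0.119420 +0.003812 = +0.383152
|D^4_{-1,2}|² = |d^4_{-1,2}(β)|² = (+0.383152)² = 0.146805 (the z-rotation phases have unit modulus)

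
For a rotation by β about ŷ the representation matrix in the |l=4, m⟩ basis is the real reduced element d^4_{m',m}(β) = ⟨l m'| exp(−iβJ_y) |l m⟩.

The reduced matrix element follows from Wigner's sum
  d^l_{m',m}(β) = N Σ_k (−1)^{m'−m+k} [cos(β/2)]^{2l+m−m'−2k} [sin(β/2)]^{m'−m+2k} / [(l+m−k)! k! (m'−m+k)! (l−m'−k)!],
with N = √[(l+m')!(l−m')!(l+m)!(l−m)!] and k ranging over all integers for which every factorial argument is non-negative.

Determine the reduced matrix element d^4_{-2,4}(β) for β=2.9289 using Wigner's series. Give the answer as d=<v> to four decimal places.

d^4_{-2,4}(β=2.9289) via Wigner's sum:
c=cos(2.9289/2)=0.106146, s=sin(2.9289/2)=0.994351; N=√[2·720·40320·1]=7619.763776
The bounds max(0,m−m')=6 and min(l+m,l−m')=6 give 1 term
  k=6: (−1)^0·7619.7638/(1440)·0.1061^2·0.9944^6 = +0.057627
d^4_{-2,4}(2.9289) = +0.057627

d=0.0576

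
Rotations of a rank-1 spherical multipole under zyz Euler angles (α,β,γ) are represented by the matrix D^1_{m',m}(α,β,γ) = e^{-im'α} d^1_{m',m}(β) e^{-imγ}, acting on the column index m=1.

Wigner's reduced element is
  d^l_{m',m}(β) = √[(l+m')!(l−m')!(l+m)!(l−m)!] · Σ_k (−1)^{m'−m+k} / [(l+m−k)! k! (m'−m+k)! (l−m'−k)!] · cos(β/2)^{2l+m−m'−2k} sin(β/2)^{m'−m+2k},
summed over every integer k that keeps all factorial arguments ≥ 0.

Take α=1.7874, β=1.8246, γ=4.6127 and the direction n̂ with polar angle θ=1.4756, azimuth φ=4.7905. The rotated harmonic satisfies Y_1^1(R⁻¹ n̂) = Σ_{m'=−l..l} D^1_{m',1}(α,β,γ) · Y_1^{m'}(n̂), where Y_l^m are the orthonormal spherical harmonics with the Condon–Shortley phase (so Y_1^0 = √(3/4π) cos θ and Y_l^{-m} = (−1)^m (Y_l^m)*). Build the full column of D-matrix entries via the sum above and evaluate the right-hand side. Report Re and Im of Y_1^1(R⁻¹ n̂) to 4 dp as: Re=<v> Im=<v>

Re=0.0526 Im=-0.0487

Need the full column D^1_{m',1} for m'=−1..1 at α=1.7874, β=1.8246, γ=4.6127.
cos(β/2)=0.611928, sin(β/2)=0.790913
d^1_{-1,1}: single k=2 term ⇒ +0.625544;  D = -0.594514-0.194572i
d^1_{0,1}: single k=1 term ⇒ +0.684454;  D = -0.068120+0.681056i
d^1_{1,1}: single k=0 term ⇒ +0.374456;  D = +0.371900-0.043680i
Y_1^{m'}(θ=1.4756,φ=4.7905) and Σ D·Y over m':
  (-0.5945-0.1946i)·(+0.0268+0.3429i)  (-0.0681+0.6811i)·(+0.0464+0.0000i)  (+0.3719-0.0437i)·(-0.0268+0.3429i)
Y_1^1(R⁻¹ n̂) = +0.052592-0.048749i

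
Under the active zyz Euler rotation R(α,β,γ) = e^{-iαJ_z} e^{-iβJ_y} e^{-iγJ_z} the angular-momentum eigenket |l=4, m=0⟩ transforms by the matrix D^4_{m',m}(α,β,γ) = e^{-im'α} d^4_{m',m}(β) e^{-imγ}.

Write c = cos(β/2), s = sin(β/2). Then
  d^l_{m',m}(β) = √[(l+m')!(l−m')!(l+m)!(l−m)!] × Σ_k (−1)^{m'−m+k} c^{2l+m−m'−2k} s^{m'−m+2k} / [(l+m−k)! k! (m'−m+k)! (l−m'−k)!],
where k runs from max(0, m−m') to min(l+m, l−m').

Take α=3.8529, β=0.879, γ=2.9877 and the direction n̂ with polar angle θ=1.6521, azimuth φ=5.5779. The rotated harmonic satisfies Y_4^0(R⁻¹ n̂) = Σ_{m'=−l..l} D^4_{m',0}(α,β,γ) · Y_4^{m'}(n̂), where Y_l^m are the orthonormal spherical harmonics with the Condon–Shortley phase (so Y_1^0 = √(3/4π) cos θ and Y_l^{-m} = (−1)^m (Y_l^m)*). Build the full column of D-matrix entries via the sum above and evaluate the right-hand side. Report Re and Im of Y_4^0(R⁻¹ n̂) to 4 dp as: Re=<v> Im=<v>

Need the full column D^4_{m',0} for m'=−4..4 at α=3.8529, β=0.879, γ=2.9877.
cos(β/2)=0.904965, sin(β/2)=0.425487
d^4_{-4,0}: single k=4 term ⇒ +0.183916;  D = -0.175899+0.053712i
d^4_{-3,0}: k∈[3..4] ⇒ +0.553198 -0.122290 = +0.430908;  D = +0.230033-0.364372i
d^4_{-2,0}: k∈[2..4] ⇒ +0.943373 -0.556111 +0.046100 = +0.433362;  D = +0.063981+0.428613i
d^4_{-1,0}: k∈[1..4] ⇒ +0.945850 -1.254536 +0.277327 -0.010218 = -0.041576;  D = +0.031494+0.027142i
d^4_{0,0}: k∈[0..4] ⇒ +0.449834 -1.591043 +0.791360 -0.077750 +0.001074 = -0.426525;  D = -0.426525+0.000000i
d^4_{1,0}: k∈[0..3] ⇒ -0.945850 +1.254536 -0.277327 +0.010218 = +0.041576;  D = -0.031494+0.027142i
d^4_{2,0}: k∈[0..2] ⇒ +0.943373 -0.556111 +0.046100 = +0.433362;  D = +0.063981-0.428613i
d^4_{3,0}: k∈[0..1] ⇒ -0.553198 +0.122290 = -0.430908;  D = -0.230033-0.364372i
d^4_{4,0}: single k=0 term ⇒ +0.183916;  D = -0.175899-0.053712i
Y_4^{m'}(θ=1.6521,φ=5.5779) and Σ D·Y over m':
  (-0.1759+0.0537i)·(-0.4145+0.1376i)  (+0.2300-0.3644i)·(+0.0522-0.0861i)  (+0.0640+0.4286i)·(-0.0506-0.3129i)  (+0.0315+0.0271i)·(+0.0861+0.0733i)  (-0.4265+0.0000i)·(+0.2966+0.0000i)  (-0.0315+0.0271i)·(-0.0861+0.0733i)  (+0.0640-0.4286i)·(-0.0506+0.3129i)  (-0.2300-0.3644i)·(-0.0522-0.0861i)  (-0.1759-0.0537i)·(-0.4145-0.1376i)
Y_4^0(R⁻¹ n̂) = +0.229035-0.000000i

Re=0.2290 Im=0.0000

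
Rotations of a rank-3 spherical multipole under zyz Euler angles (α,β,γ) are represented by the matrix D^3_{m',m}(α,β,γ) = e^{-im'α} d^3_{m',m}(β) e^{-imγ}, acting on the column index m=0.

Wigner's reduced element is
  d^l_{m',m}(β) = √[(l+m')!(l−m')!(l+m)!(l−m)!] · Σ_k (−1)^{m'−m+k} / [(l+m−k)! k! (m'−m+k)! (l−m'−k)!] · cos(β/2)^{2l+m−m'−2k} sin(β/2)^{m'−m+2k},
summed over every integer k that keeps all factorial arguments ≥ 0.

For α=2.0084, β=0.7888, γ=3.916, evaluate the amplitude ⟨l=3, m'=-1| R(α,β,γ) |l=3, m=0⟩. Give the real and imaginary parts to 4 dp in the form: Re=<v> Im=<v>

D^3_{-1,0}(2.0084,0.7888,3.916) = e^{-i·-1·2.0084}·d^3_{-1,0}(0.7888)·e^{-i·0·3.916}. Compute d first:
With c≡cos(β/2)=0.923227 and s≡sin(β/2)=0.384254, N=[2·24·6·6]^{1/2}=41.569219
The bounds max(0,m−m')=1 and min(l+m,l−m')=3 give 3 terms
  k=1: (−1)^0·41.5692/(12)·0.9232^5·0.3843^1 = +0.892797
  k=2: (−1)^1·41.5692/(4)·0.9232^3·0.3843^3 = -0.463974
  k=3: (−1)^2·41.5692/(12)·0.9232^1·0.3843^5 = +0.026791
d^3_{-1,0}(0.7888) = +0.892797 -0.463974 +0.026791 = +0.455613
D = (-0.423770+0.905770i)·(+0.455613)·(+1.000000+0.000000i) = -0.193075+0.412681i

Re=-0.1931 Im=0.4127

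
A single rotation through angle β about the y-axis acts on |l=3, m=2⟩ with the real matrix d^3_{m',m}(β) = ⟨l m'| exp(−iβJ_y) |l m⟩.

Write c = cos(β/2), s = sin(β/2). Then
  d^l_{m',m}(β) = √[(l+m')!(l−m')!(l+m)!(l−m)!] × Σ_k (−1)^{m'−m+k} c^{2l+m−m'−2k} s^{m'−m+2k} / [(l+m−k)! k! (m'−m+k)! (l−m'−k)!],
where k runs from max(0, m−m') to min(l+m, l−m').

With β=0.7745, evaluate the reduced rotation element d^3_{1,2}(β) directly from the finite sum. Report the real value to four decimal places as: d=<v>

d=0.5425

d^3_{1,2}(β=0.7745) via Wigner's sum:
c=cos(0.7745/2)=0.925951, s=sin(0.7745/2)=0.377643; N=√[24·2·120·1]=75.894664
k: max(0,(2)−(1))=1 … min(3+(2),3−(1))=2
  k=1: (−1)^0·75.8947/(24)·0.9260^5·0.3776^1 = +0.812872
  k=2: (−1)^1·75.8947/(12)·0.9260^3·0.3776^3 = -0.270421
d^3_{1,2}(0.7745) = +0.812872 -0.270421 = +0.542451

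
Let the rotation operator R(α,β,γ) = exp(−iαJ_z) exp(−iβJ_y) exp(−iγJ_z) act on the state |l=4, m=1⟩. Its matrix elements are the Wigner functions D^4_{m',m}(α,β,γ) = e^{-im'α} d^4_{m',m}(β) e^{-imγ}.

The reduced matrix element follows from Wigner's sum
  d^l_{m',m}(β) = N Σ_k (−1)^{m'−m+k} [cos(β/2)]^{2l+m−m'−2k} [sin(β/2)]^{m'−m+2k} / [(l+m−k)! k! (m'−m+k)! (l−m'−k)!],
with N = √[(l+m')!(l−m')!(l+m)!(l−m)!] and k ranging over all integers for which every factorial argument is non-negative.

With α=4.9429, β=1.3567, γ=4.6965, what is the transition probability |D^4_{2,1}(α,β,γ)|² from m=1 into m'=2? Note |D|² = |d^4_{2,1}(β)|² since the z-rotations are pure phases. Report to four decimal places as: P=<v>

Split into d^4_{2,1}(β=1.3567) × two z-phases.
With c≡cos(β/2)=0.778609 and s≡sin(β/2)=0.627509, N=[720·2·120·6]^{1/2}=1018.233765
k∈{0,1,2} keeps every argument non-negative
  k=0: (−1)^1·1018.2338/(240)·0.7786^7·0.6275^1 = -0.461841
  k=1: (−1)^2·1018.2338/(48)·0.7786^5·0.6275^3 = +1.499906
  k=2: (−1)^3·1018.2338/(72)·0.7786^3·0.6275^5 = -0.649492
d^4_{2,1}(1.3567) = -0.461841 +1.499906 -0.649492 = +0.388572
|D^4_{2,1}|² = |d^4_{2,1}(β)|² = (+0.388572)² = 0.150989 (the z-rotation phases have unit modulus)

P=0.1510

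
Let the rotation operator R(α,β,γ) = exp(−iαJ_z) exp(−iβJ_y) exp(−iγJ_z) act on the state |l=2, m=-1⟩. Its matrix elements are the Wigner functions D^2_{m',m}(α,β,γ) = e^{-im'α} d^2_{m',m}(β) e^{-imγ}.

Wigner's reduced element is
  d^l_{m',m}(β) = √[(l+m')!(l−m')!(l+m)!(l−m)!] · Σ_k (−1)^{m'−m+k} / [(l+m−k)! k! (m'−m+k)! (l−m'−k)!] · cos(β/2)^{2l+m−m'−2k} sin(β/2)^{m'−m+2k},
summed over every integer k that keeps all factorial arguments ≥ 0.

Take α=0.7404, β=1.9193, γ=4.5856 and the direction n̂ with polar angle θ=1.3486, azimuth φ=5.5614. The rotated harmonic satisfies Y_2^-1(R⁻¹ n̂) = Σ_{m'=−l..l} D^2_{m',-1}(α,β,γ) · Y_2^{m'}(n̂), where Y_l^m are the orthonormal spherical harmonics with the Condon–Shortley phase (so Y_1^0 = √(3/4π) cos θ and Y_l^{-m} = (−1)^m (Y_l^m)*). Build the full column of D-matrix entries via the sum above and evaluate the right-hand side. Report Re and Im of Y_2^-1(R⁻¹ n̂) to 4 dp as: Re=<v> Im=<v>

Need the full column D^2_{m',-1} for m'=−2..2 at α=0.7404, β=1.9193, γ=4.5856.
cos(β/2)=0.573807, sin(β/2)=0.818991
d^2_{-2,-1}: single k=1 term ⇒ +0.309461;  D = +0.302218-0.066562i
d^2_{-1,-1}: k∈[0..1] ⇒ +0.108408 -0.662538 = -0.554129;  D = -0.319081+0.453042i
d^2_{0,-1}: k∈[0..1] ⇒ -0.379011 +0.772108 = +0.393098;  D = -0.049707-0.389942i
d^2_{1,-1}: k∈[0..1] ⇒ +0.662538 -0.449900 = +0.212637;  D = -0.162139-0.137571i
d^2_{2,-1}: single k=0 term ⇒ -0.630424;  D = +0.629997-0.023190i
Y_2^{m'}(θ=1.3486,φ=5.5614) and Σ D·Y over m':
  (+0.3022-0.0666i)·(+0.0466+0.3645i)  (-0.3191+0.4530i)·(+0.1247+0.1097i)  (-0.0497-0.3899i)·(-0.2694+0.0000i)  (-0.1621-0.1376i)·(-0.1247+0.1097i)  (+0.6300-0.0232i)·(+0.0466-0.3645i)
Y_2^-1(R⁻¹ n̂) = +0.018498+0.002211i

Re=0.0185 Im=0.0022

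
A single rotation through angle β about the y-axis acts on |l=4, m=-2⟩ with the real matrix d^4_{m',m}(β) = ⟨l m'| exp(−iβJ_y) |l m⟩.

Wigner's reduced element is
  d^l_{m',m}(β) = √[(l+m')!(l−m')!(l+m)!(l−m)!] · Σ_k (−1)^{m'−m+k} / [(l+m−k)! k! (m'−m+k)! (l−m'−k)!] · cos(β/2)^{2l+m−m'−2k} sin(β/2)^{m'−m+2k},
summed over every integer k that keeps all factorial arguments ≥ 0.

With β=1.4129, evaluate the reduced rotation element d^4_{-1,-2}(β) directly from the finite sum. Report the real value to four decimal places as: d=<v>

d^4_{-1,-2}(β=1.4129) via Wigner's sum:
c=cos(1.4129/2)=0.760671, s=sin(1.4129/2)=0.649137; N=√[6·120·2·720]=1018.233765
The bounds max(0,m−m')=0 and min(l+m,l−m')=2 give 3 terms
  k=0: (−1)^1·1018.2338/(240)·0.7607^7·0.6491^1 = -0.405837
  k=1: (−1)^2·1018.2338/(48)·0.7607^5·0.6491^3 = +1.477750
  k=2: (−1)^3·1018.2338/(72)·0.7607^3·0.6491^5 = -0.717446
d^4_{-1,-2}(1.4129) = -0.405837 +1.477750 -0.717446 = +0.354467

d=0.3545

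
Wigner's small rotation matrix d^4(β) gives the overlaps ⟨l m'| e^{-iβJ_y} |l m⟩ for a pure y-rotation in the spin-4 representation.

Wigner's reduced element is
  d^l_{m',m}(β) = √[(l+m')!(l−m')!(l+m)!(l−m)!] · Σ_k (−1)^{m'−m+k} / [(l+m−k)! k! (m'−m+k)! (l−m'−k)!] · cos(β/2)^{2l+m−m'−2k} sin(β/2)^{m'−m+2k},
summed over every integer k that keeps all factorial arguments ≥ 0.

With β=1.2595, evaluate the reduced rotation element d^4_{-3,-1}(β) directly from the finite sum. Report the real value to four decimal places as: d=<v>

d^4_{-3,-1}(β=1.2595) via Wigner's sum:
c=cos(1.2595/2)=0.808175, s=sin(1.2595/2)=0.588943; N=√[1·5040·6·120]=1904.940944
k: max(0,(-1)−(-3))=2 … min(4+(-1),4−(-3))=3
  k=2: (−1)^0·1904.9409/(240)·0.8082^6·0.5889^2 = +0.767093
  k=3: (−1)^1·1904.9409/(144)·0.8082^4·0.5889^4 = -0.678942
d^4_{-3,-1}(1.2595) = +0.767093 -0.678942 = +0.088152

d=0.0882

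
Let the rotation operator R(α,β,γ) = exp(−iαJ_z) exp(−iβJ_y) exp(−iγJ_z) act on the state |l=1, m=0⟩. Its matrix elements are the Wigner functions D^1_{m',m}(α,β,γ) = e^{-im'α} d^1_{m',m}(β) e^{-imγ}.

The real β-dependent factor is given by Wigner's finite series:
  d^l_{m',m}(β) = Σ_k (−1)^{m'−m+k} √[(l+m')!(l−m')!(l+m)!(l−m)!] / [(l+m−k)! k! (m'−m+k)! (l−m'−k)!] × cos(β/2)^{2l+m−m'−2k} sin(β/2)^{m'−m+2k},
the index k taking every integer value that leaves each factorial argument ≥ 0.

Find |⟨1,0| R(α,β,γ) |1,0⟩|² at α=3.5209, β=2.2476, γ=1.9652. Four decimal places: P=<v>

Split into d^1_{0,0}(β=2.2476) × two z-phases.
c=cos(2.2476/2)=0.432259, s=sin(2.2476/2)=0.901750; N=√[1·1·1·1]=1.000000
k∈{0,1} keeps every argument non-negative
  k=0: (−1)^0·1.0000/(1)·0.4323^2·0.9017^0 = +0.186848
  k=1: (−1)^1·1.0000/(1)·0.4323^0·0.9017^2 = -0.813152
d^1_{0,0}(2.2476) = +0.186848 -0.813152 = -0.626304
|D^1_{0,0}|² = |d^1_{0,0}(β)|² = (-0.626304)² = 0.392257 (the z-rotation phases have unit modulus)

P=0.3923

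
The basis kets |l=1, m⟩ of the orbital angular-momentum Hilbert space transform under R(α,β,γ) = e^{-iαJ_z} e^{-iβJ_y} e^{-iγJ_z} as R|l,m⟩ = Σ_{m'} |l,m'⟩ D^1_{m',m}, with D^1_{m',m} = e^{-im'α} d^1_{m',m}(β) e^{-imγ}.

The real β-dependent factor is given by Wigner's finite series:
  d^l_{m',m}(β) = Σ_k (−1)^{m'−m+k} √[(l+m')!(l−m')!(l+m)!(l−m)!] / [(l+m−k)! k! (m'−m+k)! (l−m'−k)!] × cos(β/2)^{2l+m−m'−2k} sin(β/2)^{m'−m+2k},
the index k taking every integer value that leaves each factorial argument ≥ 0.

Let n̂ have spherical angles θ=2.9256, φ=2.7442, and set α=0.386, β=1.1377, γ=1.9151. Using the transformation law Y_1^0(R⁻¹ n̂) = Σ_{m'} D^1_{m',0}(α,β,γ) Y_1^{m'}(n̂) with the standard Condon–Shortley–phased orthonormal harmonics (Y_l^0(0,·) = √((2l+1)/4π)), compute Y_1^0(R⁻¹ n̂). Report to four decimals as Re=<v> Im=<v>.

Need the full column D^1_{m',0} for m'=−1..1 at α=0.386, β=1.1377, γ=1.9151.
cos(β/2)=0.842521, sin(β/2)=0.538664
d^1_{-1,0}: single k=1 term ⇒ +0.641820;  D = +0.594596+0.241636i
d^1_{0,0}: k∈[0..1] ⇒ +0.709842 -0.290158 = +0.419683;  D = +0.419683+0.000000i
d^1_{1,0}: single k=0 term ⇒ -0.641820;  D = -0.594596+0.241636i
Y_1^{m'}(θ=2.9256,φ=2.7442) and Σ D·Y over m':
  (+0.5946+0.2416i)·(-0.0683-0.0287i)  (+0.4197+0.0000i)·(-0.4772+0.0000i)  (-0.5946+0.2416i)·(+0.0683-0.0287i)
Y_1^0(R⁻¹ n̂) = -0.267637+0.000000i

Re=-0.2676 Im=0.0000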